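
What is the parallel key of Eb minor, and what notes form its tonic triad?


Parallel keys share the same tonic but differ in mode
Eb minor → parallel is Eb major
Tonic triad of Eb major = Eb G Bb
= Eb major; triad = Eb G Bb


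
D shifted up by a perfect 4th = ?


Reasoning:
perfect 4th: 4 letter names, 5 semitones
Letter: D + 3 → G
Pitch: D + 5 semitones, spelled as a G → G
= G


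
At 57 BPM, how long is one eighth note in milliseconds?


Solution.
One quarter-note beat = 60000 / BPM = 60000 / 57 ms
Eighth note = 1/2 × quarter note
Duration = 1/2 × 60000 / 57 = 30000 / 57
= 526.3 ms


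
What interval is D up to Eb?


Working:
Letter names: D → E spans 2 letter names → a 2nd
Semitones: D → Eb = 1 half-step
A 2nd of 1 semitone is a minor 2nd
= minor 2nd


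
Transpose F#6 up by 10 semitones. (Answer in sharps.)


Step by step:
F#6: chromatic position 6 in octave 6 → absolute = 6×12 + 6 = 78
Transpose up 10: 78 + 10 = 88
88 = 7×12 + 4 → E in octave 7
Result = E7


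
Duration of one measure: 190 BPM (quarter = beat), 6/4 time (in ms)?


Solution.
Quarter-note beat duration = 60000 / 190 ms
Beats per measure (6/4) = 6
One measure = 6 × 60000 / 190 = 360000 / 190 ms
= 1894.7 ms


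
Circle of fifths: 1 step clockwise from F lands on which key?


Solution.
Each clockwise step on the circle of fifths moves up a perfect 5th
From F: F → C
= C


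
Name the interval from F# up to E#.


Let's work it out.
Letter names: F → E spans 7 letter names → a 7th
Semitones: F# → E# = 11 half-steps
A 7th of 11 semitones is a major 7th
= major 7th


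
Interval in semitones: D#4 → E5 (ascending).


Absolute semitone position = octave×12 + chromatic position
D#4: 4×12 + 3 = 51
E5: 5×12 + 4 = 64
Difference = 64 - 51 = 13
= 13 semitones


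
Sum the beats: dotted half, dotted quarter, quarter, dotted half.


Beat values:
  dotted half = 3 beats
  dotted quarter = 1.5 beats
  quarter = 1 beat
  dotted half = 3 beats
Sum = 3 + 1.5 + 1 + 3
= 8.5 beats


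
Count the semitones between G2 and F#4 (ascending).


Solution.
Absolute semitone position = octave×12 + chromatic position
G2: 2×12 + 7 = 31
F#4: 4×12 + 6 = 54
Difference = 54 - 31 = 23
= 23 semitones


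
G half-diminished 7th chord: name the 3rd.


Let's work it out.
Half-diminished 7th chord = root + minor 3rd + diminished 5th + minor 7th
Seventh chords stack in thirds, so the letter names are G-B-D-F
Root: G
Minor 3rd above G: Bb
Diminished 5th above G: Db
Minor 7th above G: F
The 3rd = Bb


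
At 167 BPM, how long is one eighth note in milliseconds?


One quarter-note beat = 60000 / BPM = 60000 / 167 ms
Eighth note = 1/2 × quarter note
Duration = 1/2 × 60000 / 167 = 30000 / 167
= 179.6 ms


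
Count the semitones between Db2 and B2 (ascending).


Absolute semitone position = octave×12 + chromatic position
Db2: 2×12 + 1 = 25
B2: 2×12 + 11 = 35
Difference = 35 - 25 = 10
= 10 semitones


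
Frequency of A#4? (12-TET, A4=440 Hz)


Working:
f = 440 × 2^(n/12) where n = semitones from A4
A#4: 1 semitones from A4
f = 440 × 2^(1/12)
f = 466.16 Hz


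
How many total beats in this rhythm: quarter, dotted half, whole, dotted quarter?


Step by step:
Beat values:
  quarter = 1 beat
  dotted half = 3 beats
  whole = 4 beats
  dotted quarter = 1.5 beats
Sum = 1 + 3 + 4 + 1.5
= 9.5 beats


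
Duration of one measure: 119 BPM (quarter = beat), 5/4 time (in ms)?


Solution.
Quarter-note beat duration = 60000 / 119 ms
Beats per measure (5/4) = 5
One measure = 5 × 60000 / 119 = 300000 / 119 ms
= 2521.0 ms


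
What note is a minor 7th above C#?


A 7th spans 7 letter names, so from C we land on B
A minor 7th = 10 semitones above C#
Spell B at that pitch: B
= B


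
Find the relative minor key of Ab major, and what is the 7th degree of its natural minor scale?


Let's work it out.
The relative minor shares the major's key signature and starts on its 6th degree
6th degree = a major 6th above the tonic; a major 6th above Ab is F
→ relative minor of Ab major is F minor
F natural minor scale: F G Ab Bb C Db Eb
= F minor; 7th degree = Eb


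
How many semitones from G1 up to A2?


Working:
Absolute semitone position = octave×12 + chromatic position
G1: 1×12 + 7 = 19
A2: 2×12 + 9 = 33
Difference = 33 - 19 = 14
= 14 semitones


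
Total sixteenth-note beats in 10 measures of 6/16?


Reasoning:
Time signature 6/16: the bottom number 16 means the sixteenth note gets one count
The top number 6 means 6 sixteenth-note beats per measure
Total = 6 × 10 measures
= 60 sixteenth-note beats


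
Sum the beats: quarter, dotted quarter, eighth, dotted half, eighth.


Beat values:
  quarter = 1 beat
  dotted quarter = 1.5 beats
  eighth = 0.5 beats
  dotted half = 3 beats
  eighth = 0.5 beats
Sum = 1 + 1.5 + 0.5 + 3 + 0.5
= 6.5 beats


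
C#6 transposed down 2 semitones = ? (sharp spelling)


C#6: chromatic position 1 in octave 6 → absolute = 6×12 + 1 = 73
Transpose down 2: 73 - 2 = 71
71 = 5×12 + 11 → B in octave 5
Result = B5


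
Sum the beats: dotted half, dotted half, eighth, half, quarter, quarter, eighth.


Step by step:
Beat values:
  dotted half = 3 beats
  dotted half = 3 beats
  eighth = 0.5 beats
  half = 2 beats
  quarter = 1 beat
  quarter = 1 beat
  eighth = 0.5 beats
Sum = 3 + 3 + 0.5 + 2 + 1 + 1 + 0.5
= 11 beats


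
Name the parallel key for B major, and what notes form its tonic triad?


Let's work it out.
Parallel keys share the same tonic but differ in mode
B major → parallel is B minor
Tonic triad of B minor = B D F#
= B minor; triad = B D F#


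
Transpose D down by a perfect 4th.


perfect 4th: 4 letter names, 5 semitones
Letter: D - 3 → A
Pitch: D - 5 semitones, spelled as an A → A
= A


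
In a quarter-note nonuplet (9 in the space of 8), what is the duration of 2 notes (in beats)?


Nonuplet: 9 notes occupy the space of 8 quarter notes
Space = 8 × 1 = 8 beats
Each nonuplet note = 8 / 9 = 8/9 beats
2 notes = 2 × 8/9 = 16/9
= 16/9 beats


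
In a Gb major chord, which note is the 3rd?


Reasoning:
Major triad = root + major 3rd (4 semitones) + perfect 5th (7 semitones)
A triad on Gb stacks thirds, so the chord tones use letter names G-B-D
Root: Gb
Major 3rd above Gb: Bb
Perfect 5th above Gb: Db
The 3rd = Bb


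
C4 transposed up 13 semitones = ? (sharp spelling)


C4: chromatic position 0 in octave 4 → absolute = 4×12 + 0 = 48
Transpose up 13: 48 + 13 = 61
61 = 5×12 + 1 → C# in octave 5
Result = C#5


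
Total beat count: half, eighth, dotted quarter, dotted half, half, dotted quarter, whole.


Step by step:
Beat values:
  half = 2 beats
  eighth = 0.5 beats
  dotted quarter = 1.5 beats
  dotted half = 3 beats
  half = 2 beats
  dotted quarter = 1.5 beats
  whole = 4 beats
Sum = 2 + 0.5 + 1.5 + 3 + 2 + 1.5 + 4
= 14.5 beats


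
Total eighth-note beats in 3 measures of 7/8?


Time signature 7/8: the bottom number 8 means the eighth note gets one count
The top number 7 means 7 eighth-note beats per measure
Total = 7 × 3 measures
= 21 eighth-note beats


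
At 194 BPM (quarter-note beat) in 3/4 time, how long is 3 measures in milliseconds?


Quarter-note beat duration = 60000 / 194 ms
Beats per measure (3/4) = 3
One measure = 3 × 60000 / 194 = 180000 / 194 ms
3 measures = 3 × 180000 / 194 = 540000 / 194
= 2783.5 ms


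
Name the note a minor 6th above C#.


Step by step:
A 6th spans 6 letter names, so from C we land on A
A minor 6th = 8 semitones above C#
Spell A at that pitch: A
= A


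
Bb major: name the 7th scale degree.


Step by step:
Major scale pattern: W-W-H-W-W-W-H (2-2-1-2-2-2-1 semitones)
Starting from Bb:
  Bb + 2 semitones → C
  C + 2 semitones → D
  D + 1 semitone → Eb
  Eb + 2 semitones → F
  F + 2 semitones → G
  G + 2 semitones → A
  A + 1 semitone → Bb
Scale: Bb C D Eb F G A
Degree 7 = A


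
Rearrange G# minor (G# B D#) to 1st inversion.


Root position: G# B D#
1st inversion: move root up an octave
Bass note: B
Notes (bottom to top) = B D# G#


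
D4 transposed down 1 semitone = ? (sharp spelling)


D4: chromatic position 2 in octave 4 → absolute = 4×12 + 2 = 50
Transpose down 1: 50 - 1 = 49
49 = 4×12 + 1 → C# in octave 4
Result = C#4


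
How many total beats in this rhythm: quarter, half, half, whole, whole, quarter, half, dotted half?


Working:
Beat values:
  quarter = 1 beat
  half = 2 beats
  half = 2 beats
  whole = 4 beats
  whole = 4 beats
  quarter = 1 beat
  half = 2 beats
  dotted half = 3 beats
Sum = 1 + 2 + 2 + 4 + 4 + 1 + 2 + 3
= 19 beats


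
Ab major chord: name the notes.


Working:
Major triad = root + major 3rd (4 semitones) + perfect 5th (7 semitones)
A triad on Ab stacks thirds, so the chord tones use letter names A-C-E
Root: Ab
Major 3rd above Ab: C
Perfect 5th above Ab: Eb
Chord = Ab C Eb


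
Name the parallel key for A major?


Working:
Parallel keys share the same tonic but differ in mode
A major → parallel is A minor
= A minor


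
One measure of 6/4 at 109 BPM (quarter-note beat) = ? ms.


Step by step:
Quarter-note beat duration = 60000 / 109 ms
Beats per measure (6/4) = 6
One measure = 6 × 60000 / 109 = 360000 / 109 ms
= 3302.8 ms


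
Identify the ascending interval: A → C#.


Reasoning:
Letter names: A → C spans 3 letter names → a 3rd
Semitones: A → C# = 4 half-steps
A 3rd of 4 semitones is a major 3rd
= major 3rd


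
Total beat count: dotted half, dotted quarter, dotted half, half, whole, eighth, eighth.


Solution.
Beat values:
  dotted half = 3 beats
  dotted quarter = 1.5 beats
  dotted half = 3 beats
  half = 2 beats
  whole = 4 beats
  eighth = 0.5 beats
  eighth = 0.5 beats
Sum = 3 + 1.5 + 3 + 2 + 4 + 0.5 + 0.5
= 14.5 beats


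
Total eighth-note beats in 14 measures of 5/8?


Reasoning:
Time signature 5/8: the bottom number 8 means the eighth note gets one count
The top number 5 means 5 eighth-note beats per measure
Total = 5 × 14 measures
= 70 eighth-note beats


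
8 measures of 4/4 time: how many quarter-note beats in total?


Step by step:
Time signature 4/4: the bottom number 4 means the quarter note gets one count
The top number 4 means 4 quarter-note beats per measure
Total = 4 × 8 measures
= 32 quarter-note beats


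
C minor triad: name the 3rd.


Let's work it out.
Minor triad = root + minor 3rd (3 semitones) + perfect 5th (7 semitones)
A triad on C stacks thirds, so the chord tones use letter names C-E-G
Root: C
Minor 3rd above C: Eb
Perfect 5th above C: G
The 3rd = Eb


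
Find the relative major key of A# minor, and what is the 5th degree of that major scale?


The relative major shares the key signature and is a minor 3rd above the minor tonic
A minor 3rd above A# is C#
→ relative major of A# minor is C# major
C# major scale: C# D# E# F# G# A# B#
= C# major; 5th degree = G#


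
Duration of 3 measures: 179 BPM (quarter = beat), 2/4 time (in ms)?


Quarter-note beat duration = 60000 / 179 ms
Beats per measure (2/4) = 2
One measure = 2 × 60000 / 179 = 120000 / 179 ms
3 measures = 3 × 120000 / 179 = 360000 / 179
= 2011.2 ms


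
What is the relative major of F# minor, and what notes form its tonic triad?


Let's work it out.
The relative major shares the key signature and is a minor 3rd above the minor tonic
A minor 3rd above F# is A
→ relative major of F# minor is A major
Tonic triad of A major = root + major 3rd + perfect 5th = A C# E
= A major; triad = A C# E


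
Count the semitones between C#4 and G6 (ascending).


Solution.
Absolute semitone position = octave×12 + chromatic position
C#4: 4×12 + 1 = 49
G6: 6×12 + 7 = 79
Difference = 79 - 49 = 30
= 30 semitones


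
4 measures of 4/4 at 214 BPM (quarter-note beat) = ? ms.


Quarter-note beat duration = 60000 / 214 ms
Beats per measure (4/4) = 4
One measure = 4 × 60000 / 214 = 240000 / 214 ms
4 measures = 4 × 240000 / 214 = 960000 / 214
= 4486.0 ms


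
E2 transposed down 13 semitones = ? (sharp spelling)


Working:
E2: chromatic position 4 in octave 2 → absolute = 2×12 + 4 = 28
Transpose down 13: 28 - 13 = 15
15 = 1×12 + 3 → D# in octave 1
Result = D#1


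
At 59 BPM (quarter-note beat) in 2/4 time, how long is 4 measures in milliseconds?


Quarter-note beat duration = 60000 / 59 ms
Beats per measure (2/4) = 2
One measure = 2 × 60000 / 59 = 120000 / 59 ms
4 measures = 4 × 120000 / 59 = 480000 / 59
= 8135.6 ms


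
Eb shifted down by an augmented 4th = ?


augmented 4th: 4 letter names, 6 semitones
Letter: E - 3 → B
Pitch: Eb - 6 semitones, spelled as a B → Bbb
= Bbb


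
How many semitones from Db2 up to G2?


Absolute semitone position = octave×12 + chromatic position
Db2: 2×12 + 1 = 25
G2: 2×12 + 7 = 31
Difference = 31 - 25 = 6
= 6 semitones


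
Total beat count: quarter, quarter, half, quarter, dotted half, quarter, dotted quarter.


Step by step:
Beat values:
  quarter = 1 beat
  quarter = 1 beat
  half = 2 beats
  quarter = 1 beat
  dotted half = 3 beats
  quarter = 1 beat
  dotted quarter = 1.5 beats
Sum = 1 + 1 + 2 + 1 + 3 + 1 + 1.5
= 10.5 beats


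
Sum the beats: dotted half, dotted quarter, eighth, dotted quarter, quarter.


Beat values:
  dotted half = 3 beats
  dotted quarter = 1.5 beats
  eighth = 0.5 beats
  dotted quarter = 1.5 beats
  quarter = 1 beat
Sum = 3 + 1.5 + 0.5 + 1.5 + 1
= 7.5 beats


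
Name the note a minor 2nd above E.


Let's work it out.
A 2nd spans 2 letter names, so from E we land on F
A minor 2nd = 1 semitone above E
Spell F at that pitch: F
= F


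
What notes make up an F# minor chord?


Minor triad = root + minor 3rd (3 semitones) + perfect 5th (7 semitones)
A triad on F# stacks thirds, so the chord tones use letter names F-A-C
Root: F#
Minor 3rd above F#: A
Perfect 5th above F#: C#
Chord = F# A C#


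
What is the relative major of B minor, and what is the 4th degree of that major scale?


Working:
The relative major shares the key signature and is a minor 3rd above the minor tonic
A minor 3rd above B is D
→ relative major of B minor is D major
D major scale: D E F# G A B C#
= D major; 4th degree = G


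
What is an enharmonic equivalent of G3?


Working:
Enharmonic notes sound the same pitch but are spelled with different letter names
G and F## name the same pitch class
= F##3


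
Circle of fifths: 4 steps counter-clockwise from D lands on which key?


Let's work it out.
Each counter-clockwise step moves down a perfect 5th (= up a perfect 4th)
From D: D → G → C → F → Bb
= Bb


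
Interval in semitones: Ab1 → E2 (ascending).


Solution.
Absolute semitone position = octave×12 + chromatic position
Ab1: 1×12 + 8 = 20
E2: 2×12 + 4 = 28
Difference = 28 - 20 = 8
= 8 semitones


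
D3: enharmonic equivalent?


Solution.
Enharmonic notes sound the same pitch but are spelled with different letter names
D and C## name the same pitch class
= C##3


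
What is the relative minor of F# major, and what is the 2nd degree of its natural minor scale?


Step by step:
The relative minor shares the major's key signature and starts on its 6th degree
6th degree = a major 6th above the tonic; a major 6th above F# is D#
→ relative minor of F# major is D# minor
D# natural minor scale: D# E# F# G# A# B C#
= D# minor; 2nd degree = E#


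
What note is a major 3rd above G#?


A 3rd spans 3 letter names, so from G we land on B
A major 3rd = 4 semitones above G#
Spell B at that pitch: B#
= B#


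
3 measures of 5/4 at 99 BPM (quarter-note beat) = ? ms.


Working:
Quarter-note beat duration = 60000 / 99 ms
Beats per measure (5/4) = 5
One measure = 5 × 60000 / 99 = 300000 / 99 ms
3 measures = 3 × 300000 / 99 = 900000 / 99
= 9090.9 ms


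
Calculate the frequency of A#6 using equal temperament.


f = 440 × 2^(n/12) where n = semitones from A4
A#6: 25 semitones from A4
f = 440 × 2^(25/12)
f = 1864.66 Hz


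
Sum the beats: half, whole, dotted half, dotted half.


Step by step:
Beat values:
  half = 2 beats
  whole = 4 beats
  dotted half = 3 beats
  dotted half = 3 beats
Sum = 2 + 4 + 3 + 3
= 12 beats


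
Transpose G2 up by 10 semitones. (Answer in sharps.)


Let's work it out.
G2: chromatic position 7 in octave 2 → absolute = 2×12 + 7 = 31
Transpose up 10: 31 + 10 = 41
41 = 3×12 + 5 → F in octave 3
Result = F3


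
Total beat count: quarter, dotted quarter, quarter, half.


Working:
Beat values:
  quarter = 1 beat
  dotted quarter = 1.5 beats
  quarter = 1 beat
  half = 2 beats
Sum = 1 + 1.5 + 1 + 2
= 5.5 beats


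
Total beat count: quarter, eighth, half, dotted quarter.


Solution.
Beat values:
  quarter = 1 beat
  eighth = 0.5 beats
  half = 2 beats
  dotted quarter = 1.5 beats
Sum = 1 + 0.5 + 2 + 1.5
= 5 beats


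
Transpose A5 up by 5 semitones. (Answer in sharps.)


Solution.
A5: chromatic position 9 in octave 5 → absolute = 5×12 + 9 = 69
Transpose up 5: 69 + 5 = 74
74 = 6×12 + 2 → D in octave 6
Result = D6


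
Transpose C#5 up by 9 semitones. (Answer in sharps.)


Solution.
C#5: chromatic position 1 in octave 5 → absolute = 5×12 + 1 = 61
Transpose up 9: 61 + 9 = 70
70 = 5×12 + 10 → A# in octave 5
Result = A#5


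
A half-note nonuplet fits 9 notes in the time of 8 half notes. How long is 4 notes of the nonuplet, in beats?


Let's work it out.
Nonuplet: 9 notes occupy the space of 8 half notes
Space = 8 × 2 = 16 beats
Each nonuplet note = 16 / 9 = 16/9 beats
4 notes = 4 × 16/9 = 64/9
= 64/9 beats


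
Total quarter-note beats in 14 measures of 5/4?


Working:
Time signature 5/4: the bottom number 4 means the quarter note gets one count
The top number 5 means 5 quarter-note beats per measure
Total = 5 × 14 measures
= 70 quarter-note beats


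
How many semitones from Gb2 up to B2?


Solution.
Absolute semitone position = octave×12 + chromatic position
Gb2: 2×12 + 6 = 30
B2: 2×12 + 11 = 35
Difference = 35 - 30 = 5
= 5 semitones


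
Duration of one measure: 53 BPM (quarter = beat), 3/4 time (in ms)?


Quarter-note beat duration = 60000 / 53 ms
Beats per measure (3/4) = 3
One measure = 3 × 60000 / 53 = 180000 / 53 ms
= 3396.2 ms


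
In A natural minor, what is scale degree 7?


Let's work it out.
Natural minor scale pattern: W-H-W-W-H-W-W (2-1-2-2-1-2-2 semitones)
Starting from A:
  A + 2 semitones → B
  B + 1 semitone → C
  C + 2 semitones → D
  D + 2 semitones → E
  E + 1 semitone → F
  F + 2 semitones → G
  G + 2 semitones → A
Scale: A B C D E F G
Degree 7 = G


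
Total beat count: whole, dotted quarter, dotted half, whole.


Let's work it out.
Beat values:
  whole = 4 beats
  dotted quarter = 1.5 beats
  dotted half = 3 beats
  whole = 4 beats
Sum = 4 + 1.5 + 3 + 4
= 12.5 beats


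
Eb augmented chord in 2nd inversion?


Solution.
Root position: Eb G B
2nd inversion: move root and 3rd up an octave
Bass note: B
Notes (bottom to top) = B Eb G


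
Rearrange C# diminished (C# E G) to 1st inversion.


Root position: C# E G
1st inversion: move root up an octave
Bass note: E
Notes (bottom to top) = E G C#


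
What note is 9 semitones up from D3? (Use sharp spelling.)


Working:
D3: chromatic position 2 in octave 3 → absolute = 3×12 + 2 = 38
Transpose up 9: 38 + 9 = 47
47 = 3×12 + 11 → B in octave 3
Result = B3


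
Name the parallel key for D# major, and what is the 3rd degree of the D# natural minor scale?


Reasoning:
Parallel keys share the same tonic but differ in mode
D# major → parallel is D# minor
D# natural minor scale: D# E# F# G# A# B C#
= D# minor; 3rd degree = F#


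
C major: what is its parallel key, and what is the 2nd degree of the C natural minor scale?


Let's work it out.
Parallel keys share the same tonic but differ in mode
C major → parallel is C minor
C natural minor scale: C D Eb F G Ab Bb
= C minor; 2nd degree = D


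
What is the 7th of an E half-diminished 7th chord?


Reasoning:
Half-diminished 7th chord = root + minor 3rd + diminished 5th + minor 7th
Seventh chords stack in thirds, so the letter names are E-G-B-D
Root: E
Minor 3rd above E: G
Diminished 5th above E: Bb
Minor 7th above E: D
The 7th = D


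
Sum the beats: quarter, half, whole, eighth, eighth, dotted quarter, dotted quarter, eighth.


Solution.
Beat values:
  quarter = 1 beat
  half = 2 beats
  whole = 4 beats
  eighth = 0.5 beats
  eighth = 0.5 beats
  dotted quarter = 1.5 beats
  dotted quarter = 1.5 beats
  eighth = 0.5 beats
Sum = 1 + 2 + 4 + 0.5 + 0.5 + 1.5 + 1.5 + 0.5
= 11.5 beats


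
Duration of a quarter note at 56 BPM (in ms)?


Let's work it out.
One quarter-note beat = 60000 / BPM = 60000 / 56 ms
Duration = 60000 / 56
= 1071.4 ms


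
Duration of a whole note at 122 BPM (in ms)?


Let's work it out.
One quarter-note beat = 60000 / BPM = 60000 / 122 ms
Whole note = 4 × quarter note
Duration = 4 × 60000 / 122 = 240000 / 122
= 1967.2 ms


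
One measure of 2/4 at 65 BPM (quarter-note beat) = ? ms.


Quarter-note beat duration = 60000 / 65 ms
Beats per measure (2/4) = 2
One measure = 2 × 60000 / 65 = 120000 / 65 ms
= 1846.2 ms


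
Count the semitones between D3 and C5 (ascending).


Working:
Absolute semitone position = octave×12 + chromatic position
D3: 3×12 + 2 = 38
C5: 5×12 + 0 = 60
Difference = 60 - 38 = 22
= 22 semitones


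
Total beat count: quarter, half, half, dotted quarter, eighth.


Let's work it out.
Beat values:
  quarter = 1 beat
  half = 2 beats
  half = 2 beats
  dotted quarter = 1.5 beats
  eighth = 0.5 beats
Sum = 1 + 2 + 2 + 1.5 + 0.5
= 7 beats


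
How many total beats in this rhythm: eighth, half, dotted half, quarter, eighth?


Beat values:
  eighth = 0.5 beats
  half = 2 beats
  dotted half = 3 beats
  quarter = 1 beat
  eighth = 0.5 beats
Sum = 0.5 + 2 + 3 + 1 + 0.5
= 7 beats


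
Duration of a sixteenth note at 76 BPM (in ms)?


One quarter-note beat = 60000 / BPM = 60000 / 76 ms
Sixteenth note = 1/4 × quarter note
Duration = 1/4 × 60000 / 76 = 15000 / 76
= 197.4 ms


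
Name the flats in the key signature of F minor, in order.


Working:
Flat minor keys: A(0), D(1), G(2), C(3), F(4), Bb(5), Eb(6), Ab(7)
F minor has 4 flats
Order of flats: Bb Eb Ab Db Gb Cb Fb → first 4: Bb, Eb, Ab, Db
= Bb, Eb, Ab, Db


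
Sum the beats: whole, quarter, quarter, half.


Let's work it out.
Beat values:
  whole = 4 beats
  quarter = 1 beat
  quarter = 1 beat
  half = 2 beats
Sum = 4 + 1 + 1 + 2
= 8 beats


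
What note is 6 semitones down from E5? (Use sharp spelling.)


E5: chromatic position 4 in octave 5 → absolute = 5×12 + 4 = 64
Transpose down 6: 64 - 6 = 58
58 = 4×12 + 10 → A# in octave 4
Result = A#4


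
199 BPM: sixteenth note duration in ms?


Working:
One quarter-note beat = 60000 / BPM = 60000 / 199 ms
Sixteenth note = 1/4 × quarter note
Duration = 1/4 × 60000 / 199 = 15000 / 199
= 75.4 ms


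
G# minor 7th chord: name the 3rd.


Let's work it out.
Minor 7th chord = root + minor 3rd + perfect 5th + minor 7th
Seventh chords stack in thirds, so the letter names are G-B-D-F
Root: G#
Minor 3rd above G#: B
Perfect 5th above G#: D#
Minor 7th above G#: F#
The 3rd = B


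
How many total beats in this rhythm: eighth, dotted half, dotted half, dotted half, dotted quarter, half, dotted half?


Solution.
Beat values:
  eighth = 0.5 beats
  dotted half = 3 beats
  dotted half = 3 beats
  dotted half = 3 beats
  dotted quarter = 1.5 beats
  half = 2 beats
  dotted half = 3 beats
Sum = 0.5 + 3 + 3 + 3 + 1.5 + 2 + 3
= 16 beats


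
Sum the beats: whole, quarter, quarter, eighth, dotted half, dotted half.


Step by step:
Beat values:
  whole = 4 beats
  quarter = 1 beat
  quarter = 1 beat
  eighth = 0.5 beats
  dotted half = 3 beats
  dotted half = 3 beats
Sum = 4 + 1 + 1 + 0.5 + 3 + 3
= 12.5 beats


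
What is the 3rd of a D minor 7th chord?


Solution.
Minor 7th chord = root + minor 3rd + perfect 5th + minor 7th
Seventh chords stack in thirds, so the letter names are D-F-A-C
Root: D
Minor 3rd above D: F
Perfect 5th above D: A
Minor 7th above D: C
The 3rd = F


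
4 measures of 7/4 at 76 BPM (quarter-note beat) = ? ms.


Quarter-note beat duration = 60000 / 76 ms
Beats per measure (7/4) = 7
One measure = 7 × 60000 / 76 = 420000 / 76 ms
4 measures = 4 × 420000 / 76 = 1680000 / 76
= 22105.3 ms


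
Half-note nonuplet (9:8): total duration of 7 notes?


Let's work it out.
Nonuplet: 9 notes occupy the space of 8 half notes
Space = 8 × 2 = 16 beats
Each nonuplet note = 16 / 9 = 16/9 beats
7 notes = 7 × 16/9 = 112/9
= 112/9 beats


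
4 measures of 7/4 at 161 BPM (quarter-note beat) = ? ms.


Step by step:
Quarter-note beat duration = 60000 / 161 ms
Beats per measure (7/4) = 7
One measure = 7 × 60000 / 161 = 420000 / 161 ms
4 measures = 4 × 420000 / 161 = 1680000 / 161
= 10434.8 ms


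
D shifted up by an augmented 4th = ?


Reasoning:
augmented 4th: 4 letter names, 6 semitones
Letter: D + 3 → G
Pitch: D + 6 semitones, spelled as a G → G#
= G#


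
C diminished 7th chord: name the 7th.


Step by step:
Diminished 7th chord = root + minor 3rd + diminished 5th + diminished 7th
Seventh chords stack in thirds, so the letter names are C-E-G-B
Root: C
Minor 3rd above C: Eb
Diminished 5th above C: Gb
Diminished 7th above C: Bbb
The 7th = Bbb


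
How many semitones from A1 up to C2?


Absolute semitone position = octave×12 + chromatic position
A1: 1×12 + 9 = 21
C2: 2×12 + 0 = 24
Difference = 24 - 21 = 3
= 3 semitones


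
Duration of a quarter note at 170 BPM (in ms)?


Solution.
One quarter-note beat = 60000 / BPM = 60000 / 170 ms
Duration = 60000 / 170
= 352.9 ms


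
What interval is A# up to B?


Letter names: A → B spans 2 letter names → a 2nd
Semitones: A# → B = 1 half-step
A 2nd of 1 semitone is a minor 2nd
= minor 2nd


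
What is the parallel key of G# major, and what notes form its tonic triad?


Solution.
Parallel keys share the same tonic but differ in mode
G# major → parallel is G# minor
Tonic triad of G# minor = G# B D#
= G# minor; triad = G# B D#


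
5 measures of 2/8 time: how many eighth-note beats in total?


Solution.
Time signature 2/8: the bottom number 8 means the eighth note gets one count
The top number 2 means 2 eighth-note beats per measure
Total = 2 × 5 measures
= 10 eighth-note beats


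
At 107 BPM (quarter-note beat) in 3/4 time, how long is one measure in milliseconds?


Quarter-note beat duration = 60000 / 107 ms
Beats per measure (3/4) = 3
One measure = 3 × 60000 / 107 = 180000 / 107 ms
= 1682.2 ms


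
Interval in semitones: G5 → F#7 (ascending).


Working:
Absolute semitone position = octave×12 + chromatic position
G5: 5×12 + 7 = 67
F#7: 7×12 + 6 = 90
Difference = 90 - 67 = 23
= 23 semitones


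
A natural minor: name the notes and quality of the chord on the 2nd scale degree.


Let's work it out.
A natural minor scale: A B C D E F G
Diatonic triad on degree 2 stacks scale notes 2, 4, 6: B D F
B→D = 3 semitones; B→F = 6 semitones → diminished triad
= B D F (diminished)


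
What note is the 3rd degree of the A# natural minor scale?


Reasoning:
Natural minor scale pattern: W-H-W-W-H-W-W (2-1-2-2-1-2-2 semitones)
Starting from A#:
  A# + 2 semitones → B#
  B# + 1 semitone → C#
  C# + 2 semitones → D#
  D# + 2 semitones → E#
  E# + 1 semitone → F#
  F# + 2 semitones → G#
  G# + 2 semitones → A#
Scale: A# B# C# D# E# F# G#
Degree 3 = C#


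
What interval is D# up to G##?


Step by step:
Letter names: D → G spans 4 letter names → a 4th
Semitones: D# → G## = 6 half-steps
A 4th of 6 semitones is an augmented 4th
= augmented 4th


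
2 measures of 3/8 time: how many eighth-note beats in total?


Let's work it out.
Time signature 3/8: the bottom number 8 means the eighth note gets one count
The top number 3 means 3 eighth-note beats per measure
Total = 3 × 2 measures
= 6 eighth-note beats


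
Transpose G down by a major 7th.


major 7th: 7 letter names, 11 semitones
Letter: G - 6 → A
Pitch: G - 11 semitones, spelled as an A → Ab
= Ab


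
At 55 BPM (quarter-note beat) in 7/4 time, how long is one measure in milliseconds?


Working:
Quarter-note beat duration = 60000 / 55 ms
Beats per measure (7/4) = 7
One measure = 7 × 60000 / 55 = 420000 / 55 ms
= 7636.4 ms


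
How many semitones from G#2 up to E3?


Solution.
Absolute semitone position = octave×12 + chromatic position
G#2: 2×12 + 8 = 32
E3: 3×12 + 4 = 40
Difference = 40 - 32 = 8
= 8 semitones


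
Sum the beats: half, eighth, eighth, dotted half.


Solution.
Beat values:
  half = 2 beats
  eighth = 0.5 beats
  eighth = 0.5 beats
  dotted half = 3 beats
Sum = 2 + 0.5 + 0.5 + 3
= 6 beats


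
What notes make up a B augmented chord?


Let's work it out.
Augmented triad = root + major 3rd (4 semitones) + augmented 5th (8 semitones)
A triad on B stacks thirds, so the chord tones use letter names B-D-F
Root: B
Major 3rd above B: D#
Augmented 5th above B: F##
Chord = B D# F##


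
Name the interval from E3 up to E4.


Working:
Letter names: E → E spans 8 letter names → an octave
Semitones: E3 → E4 = 12 half-steps
An octave of 12 semitones is a perfect octave
= perfect octave


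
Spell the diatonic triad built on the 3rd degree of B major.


Reasoning:
B major scale: B C# D# E F# G# A#
Diatonic triad on degree 3 stacks scale notes 3, 5, 7: D# F# A#
D#→F# = 3 semitones; D#→A# = 7 semitones → minor triad
= D# F# A# (minor)


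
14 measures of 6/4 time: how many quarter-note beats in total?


Solution.
Time signature 6/4: the bottom number 4 means the quarter note gets one count
The top number 6 means 6 quarter-note beats per measure
Total = 6 × 14 measures
= 84 quarter-note beats


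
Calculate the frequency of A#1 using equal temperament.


f = 440 × 2^(n/12) where n = semitones from A4
A#1: -35 semitones from A4
f = 440 × 2^(-35/12)
f = 58.27 Hz


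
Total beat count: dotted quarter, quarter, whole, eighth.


Working:
Beat values:
  dotted quarter = 1.5 beats
  quarter = 1 beat
  whole = 4 beats
  eighth = 0.5 beats
Sum = 1.5 + 1 + 4 + 0.5
= 7 beats


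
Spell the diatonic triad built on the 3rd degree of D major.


D major scale: D E F# G A B C#
Diatonic triad on degree 3 stacks scale notes 3, 5, 7: F# A C#
F#→A = 3 semitones; F#→C# = 7 semitones → minor triad
= F# A C# (minor)


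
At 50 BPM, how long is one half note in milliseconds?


Step by step:
One quarter-note beat = 60000 / BPM = 60000 / 50 ms
Half note = 2 × quarter note
Duration = 2 × 60000 / 50 = 120000 / 50
= 2400.0 ms


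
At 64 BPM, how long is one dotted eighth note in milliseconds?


One quarter-note beat = 60000 / BPM = 60000 / 64 ms
Dotted eighth note = 3/4 × quarter note
Duration = 3/4 × 60000 / 64 = 45000 / 64
= 703.1 ms


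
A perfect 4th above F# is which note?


Let's work it out.
A 4th spans 4 letter names, so from F we land on B
A perfect 4th = 5 semitones above F#
Spell B at that pitch: B
= B


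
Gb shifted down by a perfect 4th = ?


Solution.
perfect 4th: 4 letter names, 5 semitones
Letter: G - 3 → D
Pitch: Gb - 5 semitones, spelled as a D → Db
= Db


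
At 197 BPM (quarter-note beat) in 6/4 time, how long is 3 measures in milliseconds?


Quarter-note beat duration = 60000 / 197 ms
Beats per measure (6/4) = 6
One measure = 6 × 60000 / 197 = 360000 / 197 ms
3 measures = 3 × 360000 / 197 = 1080000 / 197
= 5482.2 ms


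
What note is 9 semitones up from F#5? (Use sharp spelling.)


F#5: chromatic position 6 in octave 5 → absolute = 5×12 + 6 = 66
Transpose up 9: 66 + 9 = 75
75 = 6×12 + 3 → D# in octave 6
Result = D#6


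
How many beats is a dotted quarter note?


Solution.
Base quarter note = 1 beat
Dot 1 adds half the previous value: +1/2
One dotted quarter = 1 + 1/2 = 3/2
= 3/2 beats


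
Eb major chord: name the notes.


Solution.
Major triad = root + major 3rd (4 semitones) + perfect 5th (7 semitones)
A triad on Eb stacks thirds, so the chord tones use letter names E-G-B
Root: Eb
Major 3rd above Eb: G
Perfect 5th above Eb: Bb
Chord = Eb G Bb


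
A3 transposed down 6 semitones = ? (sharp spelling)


Working:
A3: chromatic position 9 in octave 3 → absolute = 3×12 + 9 = 45
Transpose down 6: 45 - 6 = 39
39 = 3×12 + 3 → D# in octave 3
Result = D#3


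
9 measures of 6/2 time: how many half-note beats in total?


Solution.
Time signature 6/2: the bottom number 2 means the half note gets one count
The top number 6 means 6 half-note beats per measure
Total = 6 × 9 measures
= 54 half-note beats


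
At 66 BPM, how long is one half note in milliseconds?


Reasoning:
One quarter-note beat = 60000 / BPM = 60000 / 66 ms
Half note = 2 × quarter note
Duration = 2 × 60000 / 66 = 120000 / 66
= 1818.2 ms


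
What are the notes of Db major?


Let's work it out.
Major scale pattern: W-W-H-W-W-W-H (2-2-1-2-2-2-1 semitones)
Starting from Db:
  Db + 2 semitones → Eb
  Eb + 2 semitones → F
  F + 1 semitone → Gb
  Gb + 2 semitones → Ab
  Ab + 2 semitones → Bb
  Bb + 2 semitones → C
  C + 1 semitone → Db
Scale = Db Eb F Gb Ab Bb C


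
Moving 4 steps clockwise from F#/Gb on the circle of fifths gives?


Step by step:
Each clockwise step on the circle of fifths moves up a perfect 5th
From F#/Gb: F#/Gb → Db → Ab → Eb → Bb
= Bb


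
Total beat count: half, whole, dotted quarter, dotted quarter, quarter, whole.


Step by step:
Beat values:
  half = 2 beats
  whole = 4 beats
  dotted quarter = 1.5 beats
  dotted quarter = 1.5 beats
  quarter = 1 beat
  whole = 4 beats
Sum = 2 + 4 + 1.5 + 1.5 + 1 + 4
= 14 beats


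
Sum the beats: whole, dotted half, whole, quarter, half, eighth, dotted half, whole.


Beat values:
  whole = 4 beats
  dotted half = 3 beats
  whole = 4 beats
  quarter = 1 beat
  half = 2 beats
  eighth = 0.5 beats
  dotted half = 3 beats
  whole = 4 beats
Sum = 4 + 3 + 4 + 1 + 2 + 0.5 + 3 + 4
= 21.5 beats


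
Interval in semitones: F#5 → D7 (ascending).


Reasoning:
Absolute semitone position = octave×12 + chromatic position
F#5: 5×12 + 6 = 66
D7: 7×12 + 2 = 86
Difference = 86 - 66 = 20
= 20 semitones


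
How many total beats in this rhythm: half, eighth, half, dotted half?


Reasoning:
Beat values:
  half = 2 beats
  eighth = 0.5 beats
  half = 2 beats
  dotted half = 3 beats
Sum = 2 + 0.5 + 2 + 3
= 7.5 beats


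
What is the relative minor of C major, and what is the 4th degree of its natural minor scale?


Solution.
The relative minor shares the major's key signature and starts on its 6th degree
6th degree = a major 6th above the tonic; a major 6th above C is A
→ relative minor of C major is A minor
A natural minor scale: A B C D E F G
= A minor; 4th degree = D


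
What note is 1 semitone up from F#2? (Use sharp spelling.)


Reasoning:
F#2: chromatic position 6 in octave 2 → absolute = 2×12 + 6 = 30
Transpose up 1: 30 + 1 = 31
31 = 2×12 + 7 → G in octave 2
Result = G2


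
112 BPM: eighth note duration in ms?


Solution.
One quarter-note beat = 60000 / BPM = 60000 / 112 ms
Eighth note = 1/2 × quarter note
Duration = 1/2 × 60000 / 112 = 30000 / 112
= 267.9 ms


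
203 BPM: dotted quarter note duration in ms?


One quarter-note beat = 60000 / BPM = 60000 / 203 ms
Dotted quarter note = 3/2 × quarter note
Duration = 3/2 × 60000 / 203 = 90000 / 203
= 443.3 ms


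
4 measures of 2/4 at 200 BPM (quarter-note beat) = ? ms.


Working:
Quarter-note beat duration = 60000 / 200 ms
Beats per measure (2/4) = 2
One measure = 2 × 60000 / 200 = 120000 / 200 ms
4 measures = 4 × 120000 / 200 = 480000 / 200
= 2400.0 ms


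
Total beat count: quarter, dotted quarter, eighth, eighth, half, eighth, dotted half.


Beat values:
  quarter = 1 beat
  dotted quarter = 1.5 beats
  eighth = 0.5 beats
  eighth = 0.5 beats
  half = 2 beats
  eighth = 0.5 beats
  dotted half = 3 beats
Sum = 1 + 1.5 + 0.5 + 0.5 + 2 + 0.5 + 3
= 9 beats


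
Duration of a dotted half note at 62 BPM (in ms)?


Let's work it out.
One quarter-note beat = 60000 / BPM = 60000 / 62 ms
Dotted half note = 3 × quarter note
Duration = 3 × 60000 / 62 = 180000 / 62
= 2903.2 ms


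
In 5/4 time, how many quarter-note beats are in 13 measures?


Reasoning:
Time signature 5/4: the bottom number 4 means the quarter note gets one count
The top number 5 means 5 quarter-note beats per measure
Total = 5 × 13 measures
= 65 quarter-note beats


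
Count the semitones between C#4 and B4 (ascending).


Working:
Absolute semitone position = octave×12 + chromatic position
C#4: 4×12 + 1 = 49
B4: 4×12 + 11 = 59
Difference = 59 - 49 = 10
= 10 semitones


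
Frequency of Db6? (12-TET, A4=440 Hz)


Step by step:
f = 440 × 2^(n/12) where n = semitones from A4
Db6: 16 semitones from A4
f = 440 × 2^(16/12)
f = 1108.73 Hz


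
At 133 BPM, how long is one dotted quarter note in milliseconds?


Let's work it out.
One quarter-note beat = 60000 / BPM = 60000 / 133 ms
Dotted quarter note = 3/2 × quarter note
Duration = 3/2 × 60000 / 133 = 90000 / 133
= 676.7 ms


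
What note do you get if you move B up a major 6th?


Solution.
major 6th: 6 letter names, 9 semitones
Letter: B + 5 → G
Pitch: B + 9 semitones, spelled as a G → G#
= G#


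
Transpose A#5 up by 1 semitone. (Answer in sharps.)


Working:
A#5: chromatic position 10 in octave 5 → absolute = 5×12 + 10 = 70
Transpose up 1: 70 + 1 = 71
71 = 5×12 + 11 → B in octave 5
Result = B5


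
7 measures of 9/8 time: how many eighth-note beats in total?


Solution.
Time signature 9/8: the bottom number 8 means the eighth note gets one count
The top number 9 means 9 eighth-note beats per measure
Total = 9 × 7 measures
= 63 eighth-note beats


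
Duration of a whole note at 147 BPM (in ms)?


Solution.
One quarter-note beat = 60000 / BPM = 60000 / 147 ms
Whole note = 4 × quarter note
Duration = 4 × 60000 / 147 = 240000 / 147
= 1632.7 ms


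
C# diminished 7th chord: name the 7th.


Step by step:
Diminished 7th chord = root + minor 3rd + diminished 5th + diminished 7th
Seventh chords stack in thirds, so the letter names are C-E-G-B
Root: C#
Minor 3rd above C#: E
Diminished 5th above C#: G
Diminished 7th above C#: Bb
The 7th = Bb


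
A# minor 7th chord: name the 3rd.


Working:
Minor 7th chord = root + minor 3rd + perfect 5th + minor 7th
Seventh chords stack in thirds, so the letter names are A-C-E-G
Root: A#
Minor 3rd above A#: C#
Perfect 5th above A#: E#
Minor 7th above A#: G#
The 3rd = C#


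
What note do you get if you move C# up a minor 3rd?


Reasoning:
minor 3rd: 3 letter names, 3 semitones
Letter: C + 2 → E
Pitch: C# + 3 semitones, spelled as an E → E
= E


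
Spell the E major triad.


Major triad = root + major 3rd (4 semitones) + perfect 5th (7 semitones)
A triad on E stacks thirds, so the chord tones use letter names E-G-B
Root: E
Major 3rd above E: G#
Perfect 5th above E: B
Chord = E G# B


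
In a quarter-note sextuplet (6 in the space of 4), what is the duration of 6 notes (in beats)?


Let's work it out.
Sextuplet: 6 notes occupy the space of 4 quarter notes
Space = 4 × 1 = 4 beats
Each sextuplet note = 4 / 6 = 2/3 beats
6 notes = 6 × 2/3 = 4
= 4 beats


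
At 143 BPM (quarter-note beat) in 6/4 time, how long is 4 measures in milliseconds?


Step by step:
Quarter-note beat duration = 60000 / 143 ms
Beats per measure (6/4) = 6
One measure = 6 × 60000 / 143 = 360000 / 143 ms
4 measures = 4 × 360000 / 143 = 1440000 / 143
= 10069.9 ms


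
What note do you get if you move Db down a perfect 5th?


Step by step:
perfect 5th: 5 letter names, 7 semitones
Letter: D - 4 → G
Pitch: Db - 7 semitones, spelled as a G → Gb
= Gb
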